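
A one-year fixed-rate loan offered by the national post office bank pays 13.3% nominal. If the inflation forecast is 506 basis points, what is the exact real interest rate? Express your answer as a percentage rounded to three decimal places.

7.843%

By the Fisher relation, 1 + r = (1 + i)/(1 + π).
1 + r = 1.13300 / 1.05060 = 1.078431
r = 1.078431 − 1 = 7.8431%, i.e. 7.843%.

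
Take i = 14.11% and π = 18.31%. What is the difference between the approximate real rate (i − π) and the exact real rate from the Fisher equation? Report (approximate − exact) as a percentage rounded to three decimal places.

-0.650%

Approximate: r ≈ 14.110% − 18.310% = -4.2000%
Exact: (1 + 0.1411)/(1 + 0.1831) − 1 = -3.5500%
Error = -4.2000% − (-3.5500%) = -0.6500% → -0.650%.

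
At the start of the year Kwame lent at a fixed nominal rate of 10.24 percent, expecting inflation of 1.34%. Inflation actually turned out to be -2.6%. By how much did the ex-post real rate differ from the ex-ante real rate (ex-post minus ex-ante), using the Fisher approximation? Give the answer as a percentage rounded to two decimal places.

Ex-ante: 10.24% − 1.34% = 8.900%
Ex-post: 10.24% − (-2.6%) = 12.840%
Difference (ex-post − ex-ante) = 3.9400% → 3.94%.

3.94%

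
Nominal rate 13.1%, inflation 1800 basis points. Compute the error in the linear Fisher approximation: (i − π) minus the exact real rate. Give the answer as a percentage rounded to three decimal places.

-0.747%

Approximate: r ≈ 13.100% − 18.000% = -4.9000%
Exact: (1 + 0.1310)/(1 + 0.1800) − 1 = -4.15254%
Error = -4.9000% − (-4.15254%) = -0.74746% → -0.747%.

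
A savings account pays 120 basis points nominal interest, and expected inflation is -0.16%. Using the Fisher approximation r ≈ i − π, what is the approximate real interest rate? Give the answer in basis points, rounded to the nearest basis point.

136 basis points

r ≈ i − π = 1.2% − (-0.16%) = 136 basis points.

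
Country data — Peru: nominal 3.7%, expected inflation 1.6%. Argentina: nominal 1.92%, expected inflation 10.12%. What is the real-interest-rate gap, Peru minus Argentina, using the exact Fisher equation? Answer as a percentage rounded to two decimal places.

9.51%

Peru: (1 + 0.0370)/(1 + 0.0160) − 1 = 2.0669%
Argentina: (1 + 0.0192)/(1 + 0.1012) − 1 = -7.4464%
Differential = 2.0669% − (-7.4464%) = 9.5134% → 9.51%.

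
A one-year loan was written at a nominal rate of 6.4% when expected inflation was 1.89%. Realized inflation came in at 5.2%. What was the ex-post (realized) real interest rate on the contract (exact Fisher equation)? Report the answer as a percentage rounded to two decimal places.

Ex-post: (1 + 0.0640)/(1 + 0.0520) − 1 = 1.1407%
So the realized real rate is 1.14%.

1.14%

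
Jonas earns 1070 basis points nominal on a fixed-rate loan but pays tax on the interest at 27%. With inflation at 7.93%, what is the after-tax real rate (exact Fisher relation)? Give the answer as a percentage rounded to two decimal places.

-0.11%

After-tax nominal return = 10.7% × (1 − 0.27) = 7.8110%.
1 + r = 1.07811 / 1.07930 = 0.998897
After-tax real rate = 0.998897 − 1 → -0.11%.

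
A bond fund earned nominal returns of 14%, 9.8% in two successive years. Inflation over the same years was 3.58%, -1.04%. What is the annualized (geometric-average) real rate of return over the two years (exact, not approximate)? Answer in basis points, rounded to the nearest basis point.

Nominal growth factor = 1.1400 × 1.0980 = 1.25172000
Price-level growth factor = 1.0358 × 0.9896 = 1.02502768
Real growth factor = 1.25172000 / 1.02502768 = 1.22115727
Annualized real rate = 1.22115727^(1/2) − 1 = 10.5060% → 1051 basis points.

1051 basis points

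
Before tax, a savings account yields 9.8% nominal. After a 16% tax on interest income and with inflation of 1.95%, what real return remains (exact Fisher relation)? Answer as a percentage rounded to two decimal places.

6.16%

After-tax nominal return = 9.8% × (1 − 0.16) = 8.2320%.
1 + r = 1.08232 / 1.01950 = 1.061618
After-tax real rate = 1.061618 − 1 → 6.16%.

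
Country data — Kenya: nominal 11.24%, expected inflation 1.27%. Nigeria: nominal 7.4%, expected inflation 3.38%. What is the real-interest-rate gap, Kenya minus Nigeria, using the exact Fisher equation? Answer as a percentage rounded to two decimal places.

5.96%

Kenya: (1 + 0.1124)/(1 + 0.0127) − 1 = 9.8450%
Nigeria: (1 + 0.0740)/(1 + 0.0338) − 1 = 3.8886%
Differential = 9.8450% − 3.8886% = 5.9564% → 5.96%.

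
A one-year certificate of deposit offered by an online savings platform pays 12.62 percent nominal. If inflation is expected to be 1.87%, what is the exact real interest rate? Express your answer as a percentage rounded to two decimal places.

10.55%

By the Fisher identity, 1 + r = (1 + i)/(1 + π).
1 + r = 1.12620 / 1.01870 = 1.105527
r = 1.105527 − 1 = 10.5527%, i.e. 10.55%.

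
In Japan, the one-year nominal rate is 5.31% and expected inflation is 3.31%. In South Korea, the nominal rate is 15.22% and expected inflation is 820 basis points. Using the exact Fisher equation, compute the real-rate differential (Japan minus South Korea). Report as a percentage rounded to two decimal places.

Japan: (1 + 0.0531)/(1 + 0.0331) − 1 = 1.9359%
South Korea: (1 + 0.1522)/(1 + 0.0820) − 1 = 6.4880%
Differential = 1.9359% − 6.4880% = -4.5521% → -4.55%.

-4.55%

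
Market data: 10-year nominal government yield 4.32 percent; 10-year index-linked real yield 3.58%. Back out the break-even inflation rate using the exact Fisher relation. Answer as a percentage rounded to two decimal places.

(1 + π) = (1 + i)/(1 + r) = 1.04320 / 1.03580 = 1.007144
Break-even inflation = 1.007144 − 1 → 0.71%.

0.71%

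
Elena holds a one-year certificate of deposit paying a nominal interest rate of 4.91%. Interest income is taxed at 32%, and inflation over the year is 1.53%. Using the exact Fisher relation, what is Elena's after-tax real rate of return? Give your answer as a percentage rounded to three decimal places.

1.782%

After-tax nominal return = 4.91% × (1 − 0.32) = 3.3388%.
1 + r = 1.033388 / 1.01530 = 1.0178154
After-tax real rate = 1.0178154 − 1 → 1.782%.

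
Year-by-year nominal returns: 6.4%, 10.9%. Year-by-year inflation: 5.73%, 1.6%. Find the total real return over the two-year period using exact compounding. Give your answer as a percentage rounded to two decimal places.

Compound the nominal returns: 1.0640 × 1.1090 = 1.179976.
Compound inflation: 1.0573 × 1.0160 = 1.074217.
Deflate: 1.179976 / 1.074217 = 1.098452.
Total real return = 1.098452 − 1 → 9.85%.

9.85%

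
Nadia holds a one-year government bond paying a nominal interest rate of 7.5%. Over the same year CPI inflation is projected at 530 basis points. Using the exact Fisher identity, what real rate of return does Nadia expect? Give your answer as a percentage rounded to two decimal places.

By the Fisher identity, 1 + r = (1 + i)/(1 + π).
1 + r = 1.07500 / 1.05300 = 1.020893
r = 1.020893 − 1 = 2.0893%, i.e. 2.09%.

2.09%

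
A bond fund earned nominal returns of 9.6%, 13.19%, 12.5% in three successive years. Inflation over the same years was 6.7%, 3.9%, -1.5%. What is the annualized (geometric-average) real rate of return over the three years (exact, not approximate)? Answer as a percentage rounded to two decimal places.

8.52%

Nominal growth factor = 1.0960 × 1.1319 × 1.1250 = 1.39563270
Price-level growth factor = 1.0670 × 1.0390 × 0.9850 = 1.09198381
Real growth factor = 1.39563270 / 1.09198381 = 1.27807088
Annualized real rate = 1.27807088^(1/3) − 1 = 8.5221% → 8.52%.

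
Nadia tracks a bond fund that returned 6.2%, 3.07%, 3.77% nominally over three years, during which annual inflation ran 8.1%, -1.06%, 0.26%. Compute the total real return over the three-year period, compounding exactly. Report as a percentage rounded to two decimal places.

Nominal growth factor = 1.0620 × 1.0307 × 1.0377 = 1.135870
Price-level growth factor = 1.0810 × 0.9894 × 1.0026 = 1.072322
Real growth factor = 1.135870 / 1.072322 = 1.059262
Total real return = 1.059262 − 1 → 5.93%.

5.93%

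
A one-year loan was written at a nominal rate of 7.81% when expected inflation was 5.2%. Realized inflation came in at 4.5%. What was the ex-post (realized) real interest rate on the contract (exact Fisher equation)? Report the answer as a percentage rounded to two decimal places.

Ex-post: (1 + 0.0781)/(1 + 0.0450) − 1 = 3.1675%
So the realized real rate is 3.17%.

3.17%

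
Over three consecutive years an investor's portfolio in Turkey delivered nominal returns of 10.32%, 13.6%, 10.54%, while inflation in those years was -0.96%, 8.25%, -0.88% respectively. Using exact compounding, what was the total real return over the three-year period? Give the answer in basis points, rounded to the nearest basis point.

3036 basis points

Compound the nominal returns: 1.1032 × 1.1360 × 1.1054 = 1.385326.
Compound inflation: 0.9904 × 1.0825 × 0.9912 = 1.062673.
Deflate: 1.385326 / 1.062673 = 1.303624.
Total real return = 1.303624 − 1 → 3036 basis points.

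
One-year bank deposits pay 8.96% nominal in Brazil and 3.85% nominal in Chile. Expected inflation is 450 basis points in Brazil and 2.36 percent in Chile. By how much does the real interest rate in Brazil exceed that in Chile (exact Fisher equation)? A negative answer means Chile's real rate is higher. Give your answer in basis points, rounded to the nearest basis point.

281 basis points

Brazil: (1 + 0.0896)/(1 + 0.0450) − 1 = 4.2679%
Chile: (1 + 0.0385)/(1 + 0.0236) − 1 = 1.4556%
Differential = 4.2679% − 1.4556% = 2.8123% → 281 basis points.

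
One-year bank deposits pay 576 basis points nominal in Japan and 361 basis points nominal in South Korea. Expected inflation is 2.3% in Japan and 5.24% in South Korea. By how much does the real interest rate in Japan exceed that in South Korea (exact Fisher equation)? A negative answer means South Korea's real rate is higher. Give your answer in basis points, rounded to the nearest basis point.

Japan: (1 + 0.0576)/(1 + 0.0230) − 1 = 3.3822%
South Korea: (1 + 0.0361)/(1 + 0.0524) − 1 = -1.5488%
Differential = 3.3822% − (-1.5488%) = 4.9310% → 493 basis points.

493 basis points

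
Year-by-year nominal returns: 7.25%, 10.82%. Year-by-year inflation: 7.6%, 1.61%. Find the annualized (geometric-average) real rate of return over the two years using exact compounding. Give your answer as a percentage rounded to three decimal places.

Nominal growth factor = 1.0725 × 1.1082 = 1.18854450
Price-level growth factor = 1.0760 × 1.0161 = 1.09332360
Real growth factor = 1.18854450 / 1.09332360 = 1.08709306
Annualized real rate = 1.08709306^(1/2) − 1 = 4.2638% → 4.264%.

4.264%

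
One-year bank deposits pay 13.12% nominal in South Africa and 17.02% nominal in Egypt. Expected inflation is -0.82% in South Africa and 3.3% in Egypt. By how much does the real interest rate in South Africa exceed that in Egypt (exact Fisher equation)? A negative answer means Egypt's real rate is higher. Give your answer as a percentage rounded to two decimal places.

South Africa: (1 + 0.1312)/(1 − 0.0082) − 1 = 14.0553%
Egypt: (1 + 0.1702)/(1 + 0.0330) − 1 = 13.2817%
Differential = 14.0553% − 13.2817% = 0.7735% → 0.77%.

0.77%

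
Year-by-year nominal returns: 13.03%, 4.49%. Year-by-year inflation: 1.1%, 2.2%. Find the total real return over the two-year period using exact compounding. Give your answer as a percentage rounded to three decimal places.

Compound the nominal returns: 1.1303 × 1.0449 = 1.181050.
Compound inflation: 1.0110 × 1.0220 = 1.033242.
Deflate: 1.181050 / 1.033242 = 1.143053.
Total real return = 1.143053 − 1 → 14.305%.

14.305%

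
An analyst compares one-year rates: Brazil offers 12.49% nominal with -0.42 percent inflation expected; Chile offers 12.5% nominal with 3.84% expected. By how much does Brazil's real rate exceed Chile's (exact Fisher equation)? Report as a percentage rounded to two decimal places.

Brazil: (1 + 0.1249)/(1 − 0.0042) − 1 = 12.9645%
Chile: (1 + 0.1250)/(1 + 0.0384) − 1 = 8.3398%
Differential = 12.9645% − 8.3398% = 4.6247% → 4.62%.

4.62%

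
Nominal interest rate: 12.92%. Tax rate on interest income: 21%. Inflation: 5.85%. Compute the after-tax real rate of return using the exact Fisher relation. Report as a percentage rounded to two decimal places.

4.12%

After-tax nominal return = 12.92% × (1 − 0.21) = 10.2068%.
1 + r = 1.102068 / 1.05850 = 1.041160
After-tax real rate = 1.041160 − 1 → 4.12%.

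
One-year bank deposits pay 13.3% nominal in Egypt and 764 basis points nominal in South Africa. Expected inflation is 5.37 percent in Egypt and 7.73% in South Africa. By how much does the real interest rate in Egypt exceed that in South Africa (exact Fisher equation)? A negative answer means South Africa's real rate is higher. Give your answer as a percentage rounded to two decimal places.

7.61%

Egypt: (1 + 0.1330)/(1 + 0.0537) − 1 = 7.5259%
South Africa: (1 + 0.0764)/(1 + 0.0773) − 1 = -0.0835%
Differential = 7.5259% − (-0.0835%) = 7.6094% → 7.61%.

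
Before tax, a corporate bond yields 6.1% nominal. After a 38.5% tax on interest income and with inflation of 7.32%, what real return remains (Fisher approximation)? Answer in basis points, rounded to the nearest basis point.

-357 basis points

After-tax nominal return = 6.1% × (1 − 0.385) = 3.7515%.
r ≈ 3.7515% − 7.32% → -357 basis points.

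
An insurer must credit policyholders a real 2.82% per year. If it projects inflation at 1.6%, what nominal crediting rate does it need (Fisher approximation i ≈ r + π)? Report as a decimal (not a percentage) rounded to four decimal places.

0.0442

i ≈ r + π = 2.82% + 1.6% = 0.0442.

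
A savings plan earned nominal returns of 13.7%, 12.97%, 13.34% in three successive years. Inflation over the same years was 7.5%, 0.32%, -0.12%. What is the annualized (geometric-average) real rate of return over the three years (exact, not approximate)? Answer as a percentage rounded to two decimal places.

10.56%

Nominal growth factor = 1.1370 × 1.1297 × 1.1334 = 1.45581705
Price-level growth factor = 1.0750 × 1.0032 × 0.9988 = 1.07714587
Real growth factor = 1.45581705 / 1.07714587 = 1.35155051
Annualized real rate = 1.35155051^(1/3) − 1 = 10.5632% → 10.56%.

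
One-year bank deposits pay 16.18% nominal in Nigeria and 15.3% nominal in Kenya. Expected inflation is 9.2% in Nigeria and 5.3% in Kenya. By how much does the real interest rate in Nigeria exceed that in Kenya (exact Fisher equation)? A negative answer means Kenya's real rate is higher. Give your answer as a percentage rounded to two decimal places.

Nigeria: (1 + 0.1618)/(1 + 0.0920) − 1 = 6.3919%
Kenya: (1 + 0.1530)/(1 + 0.0530) − 1 = 9.4967%
Differential = 6.3919% − 9.4967% = -3.1047% → -3.10%.

-3.10%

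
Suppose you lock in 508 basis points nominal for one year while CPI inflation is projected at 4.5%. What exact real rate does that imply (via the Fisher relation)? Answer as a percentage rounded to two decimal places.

1 + r = 1.05080 / 1.04500 = 1.0055502
r = 1.0055502 − 1 = 0.55502%, i.e. 0.56%.

0.56%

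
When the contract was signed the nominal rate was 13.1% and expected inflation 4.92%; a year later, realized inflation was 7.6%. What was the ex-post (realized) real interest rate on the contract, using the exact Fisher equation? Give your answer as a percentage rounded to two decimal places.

Ex-post: (1 + 0.1310)/(1 + 0.0760) − 1 = 5.1115%
So the realized real rate is 5.11%.

5.11%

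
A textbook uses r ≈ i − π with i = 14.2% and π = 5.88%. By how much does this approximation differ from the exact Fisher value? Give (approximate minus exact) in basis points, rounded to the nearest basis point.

Approximate: r ≈ 14.200% − 5.880% = 8.3200%
Exact: (1 + 0.1420)/(1 + 0.0588) − 1 = 7.8580%
Error = 8.3200% − 7.8580% = 0.4620% → 46 basis points.

46 basis points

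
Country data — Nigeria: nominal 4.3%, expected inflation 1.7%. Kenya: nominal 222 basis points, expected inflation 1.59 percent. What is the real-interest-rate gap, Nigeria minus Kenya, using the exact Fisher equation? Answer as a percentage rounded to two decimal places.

1.94%

Nigeria: (1 + 0.0430)/(1 + 0.0170) − 1 = 2.5565%
Kenya: (1 + 0.0222)/(1 + 0.0159) − 1 = 0.6201%
Differential = 2.5565% − 0.6201% = 1.9364% → 1.94%.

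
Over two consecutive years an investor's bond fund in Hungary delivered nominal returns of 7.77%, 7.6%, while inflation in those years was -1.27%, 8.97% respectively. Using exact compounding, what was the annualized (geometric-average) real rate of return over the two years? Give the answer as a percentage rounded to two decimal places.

Compound the nominal returns: 1.0777 × 1.0760 = 1.15960520.
Compound inflation: 0.9873 × 1.0897 = 1.07586081.
Deflate: 1.15960520 / 1.07586081 = 1.07783943.
Annualized real rate = 1.07783943^(1/2) − 1 = 3.8190% → 3.82%.

3.82%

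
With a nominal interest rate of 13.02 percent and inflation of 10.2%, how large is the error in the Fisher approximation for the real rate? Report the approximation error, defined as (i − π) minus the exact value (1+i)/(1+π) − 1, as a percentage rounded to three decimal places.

Approximate: r ≈ 13.020% − 10.200% = 2.8200%
Exact: (1 + 0.1302)/(1 + 0.1020) − 1 = 2.5590%
Error = 2.8200% − 2.5590% = 0.2610% → 0.261%.

0.261%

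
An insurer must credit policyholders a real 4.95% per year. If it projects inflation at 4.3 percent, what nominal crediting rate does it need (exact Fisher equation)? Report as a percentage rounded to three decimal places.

(1 + i) = (1 + r)(1 + π) = 1.04950 × 1.04300 = 1.0946285
i = 1.0946285 − 1, so the required nominal rate is 9.463%.

9.463%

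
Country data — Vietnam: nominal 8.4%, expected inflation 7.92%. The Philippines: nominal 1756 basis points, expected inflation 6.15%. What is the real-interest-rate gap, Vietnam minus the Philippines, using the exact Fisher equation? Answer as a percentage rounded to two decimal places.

-10.30%

Vietnam: (1 + 0.0840)/(1 + 0.0792) − 1 = 0.4448%
The Philippines: (1 + 0.1756)/(1 + 0.0615) − 1 = 10.7489%
Differential = 0.4448% − 10.7489% = -10.3042% → -10.30%.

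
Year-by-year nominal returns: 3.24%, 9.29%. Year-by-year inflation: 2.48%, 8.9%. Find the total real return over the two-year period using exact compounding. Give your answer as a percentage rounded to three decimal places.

1.102%

Nominal growth factor = 1.0324 × 1.0929 = 1.128310
Price-level growth factor = 1.0248 × 1.0890 = 1.116007
Real growth factor = 1.128310 / 1.116007 = 1.011024
Total real return = 1.011024 − 1 → 1.102%.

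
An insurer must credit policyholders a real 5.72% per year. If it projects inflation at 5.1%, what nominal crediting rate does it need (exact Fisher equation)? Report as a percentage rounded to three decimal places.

11.112%

(1 + i) = (1 + r)(1 + π) = 1.05720 × 1.05100 = 1.1111172
i = 1.1111172 − 1, so the required nominal rate is 11.112%.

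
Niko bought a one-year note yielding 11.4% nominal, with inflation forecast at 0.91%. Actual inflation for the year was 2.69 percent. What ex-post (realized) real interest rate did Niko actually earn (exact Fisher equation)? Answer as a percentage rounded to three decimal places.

Ex-post: (1 + 0.1140)/(1 + 0.0269) − 1 = 8.4818%
So the realized real rate is 8.482%.

8.482%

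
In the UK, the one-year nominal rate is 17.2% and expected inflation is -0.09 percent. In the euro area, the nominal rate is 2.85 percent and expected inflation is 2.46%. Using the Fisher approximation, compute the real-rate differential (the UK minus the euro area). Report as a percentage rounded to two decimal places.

The UK: 17.2% − (-0.09%) = 17.290%
The euro area: 2.85% − 2.46% = 0.390%
Differential = 16.900% → 16.90%.

16.90%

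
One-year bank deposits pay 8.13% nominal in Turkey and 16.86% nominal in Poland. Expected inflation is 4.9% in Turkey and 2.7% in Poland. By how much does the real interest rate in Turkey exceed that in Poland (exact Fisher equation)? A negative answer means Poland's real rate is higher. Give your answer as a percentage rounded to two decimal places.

Turkey: (1 + 0.0813)/(1 + 0.0490) − 1 = 3.0791%
Poland: (1 + 0.1686)/(1 + 0.0270) − 1 = 13.7877%
Differential = 3.0791% − 13.7877% = -10.7086% → -10.71%.

-10.71%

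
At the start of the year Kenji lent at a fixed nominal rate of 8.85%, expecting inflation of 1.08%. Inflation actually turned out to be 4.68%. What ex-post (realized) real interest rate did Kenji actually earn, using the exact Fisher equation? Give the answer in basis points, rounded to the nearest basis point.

398 basis points

Ex-post: (1 + 0.0885)/(1 + 0.0468) − 1 = 3.9836%
So the realized real rate is 398 basis points.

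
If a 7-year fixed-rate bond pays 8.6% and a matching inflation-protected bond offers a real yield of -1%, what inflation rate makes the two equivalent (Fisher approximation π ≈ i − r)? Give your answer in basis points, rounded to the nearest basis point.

π ≈ i − r = 8.6% − (-1%) → 960 basis points.

960 basis points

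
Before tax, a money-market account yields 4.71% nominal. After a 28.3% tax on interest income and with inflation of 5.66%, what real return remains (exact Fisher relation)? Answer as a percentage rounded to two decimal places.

-2.16%

After-tax nominal return = 4.71% × (1 − 0.283) = 3.37707%.
1 + r = 1.0337707 / 1.05660 = 0.978394
After-tax real rate = 0.978394 − 1 → -2.16%.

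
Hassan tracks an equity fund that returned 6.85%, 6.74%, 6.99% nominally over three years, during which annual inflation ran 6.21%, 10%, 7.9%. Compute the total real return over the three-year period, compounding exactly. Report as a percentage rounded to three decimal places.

Compound the nominal returns: 1.0685 × 1.0674 × 1.0699 = 1.220239.
Compound inflation: 1.0621 × 1.1000 × 1.0790 = 1.260606.
Deflate: 1.220239 / 1.260606 = 0.967978.
Total real return = 0.967978 − 1 → -3.202%.

-3.202%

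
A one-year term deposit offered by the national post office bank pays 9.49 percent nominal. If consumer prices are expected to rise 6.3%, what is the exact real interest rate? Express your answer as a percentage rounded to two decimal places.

1 + r = 1.09490 / 1.06300 = 1.030009
r = 1.030009 − 1 = 3.0009%, i.e. 3.00%.

3.00%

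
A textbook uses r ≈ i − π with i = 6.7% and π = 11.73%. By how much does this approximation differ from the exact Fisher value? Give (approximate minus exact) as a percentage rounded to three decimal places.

-0.528%

Approximate: r ≈ 6.700% − 11.730% = -5.0300%
Exact: (1 + 0.0670)/(1 + 0.1173) − 1 = -4.5019%
Error = -5.0300% − (-4.5019%) = -0.5281% → -0.528%.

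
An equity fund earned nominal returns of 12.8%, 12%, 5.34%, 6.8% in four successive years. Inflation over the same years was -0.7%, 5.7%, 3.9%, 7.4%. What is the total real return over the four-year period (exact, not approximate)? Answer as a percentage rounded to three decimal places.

21.352%

Nominal growth factor = 1.1280 × 1.1200 × 1.0534 × 1.0680 = 1.421319
Price-level growth factor = 0.9930 × 1.0570 × 1.0390 × 1.0740 = 1.171235
Real growth factor = 1.421319 / 1.171235 = 1.213522
Total real return = 1.213522 − 1 → 21.352%.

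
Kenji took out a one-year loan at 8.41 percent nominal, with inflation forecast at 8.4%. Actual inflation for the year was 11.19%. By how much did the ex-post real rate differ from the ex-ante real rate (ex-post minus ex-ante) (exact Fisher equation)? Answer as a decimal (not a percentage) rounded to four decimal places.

-0.0251

Ex-ante: (1 + 0.0841)/(1 + 0.0840) − 1 = 0.0092%
Ex-post: (1 + 0.0841)/(1 + 0.1119) − 1 = -2.5002%
Difference (ex-post − ex-ante) = -2.5094% → -0.0251.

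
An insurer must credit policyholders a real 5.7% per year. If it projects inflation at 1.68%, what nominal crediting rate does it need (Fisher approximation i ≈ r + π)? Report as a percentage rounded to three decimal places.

i ≈ r + π = 5.7% + 1.68% = 7.380%.

7.380%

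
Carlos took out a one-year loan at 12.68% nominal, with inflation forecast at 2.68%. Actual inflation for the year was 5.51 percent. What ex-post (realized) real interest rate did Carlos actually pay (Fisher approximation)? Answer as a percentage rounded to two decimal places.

Ex-post: 12.68% − 5.51% = 7.170%
So the realized real rate is 7.17%.

7.17%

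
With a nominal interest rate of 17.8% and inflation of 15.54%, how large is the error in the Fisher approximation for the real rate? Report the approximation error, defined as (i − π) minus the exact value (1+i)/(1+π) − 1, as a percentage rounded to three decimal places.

Approximate: r ≈ 17.800% − 15.540% = 2.2600%
Exact: (1 + 0.1780)/(1 + 0.1554) − 1 = 1.9560%
Error = 2.2600% − 1.9560% = 0.3040% → 0.304%.

0.304%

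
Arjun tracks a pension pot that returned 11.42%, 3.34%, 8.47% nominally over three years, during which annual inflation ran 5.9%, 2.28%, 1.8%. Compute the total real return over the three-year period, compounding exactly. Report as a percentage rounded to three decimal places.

Nominal growth factor = 1.1142 × 1.0334 × 1.0847 = 1.248939
Price-level growth factor = 1.0590 × 1.0228 × 1.0180 = 1.102642
Real growth factor = 1.248939 / 1.102642 = 1.132679
Total real return = 1.132679 − 1 → 13.268%.

13.268%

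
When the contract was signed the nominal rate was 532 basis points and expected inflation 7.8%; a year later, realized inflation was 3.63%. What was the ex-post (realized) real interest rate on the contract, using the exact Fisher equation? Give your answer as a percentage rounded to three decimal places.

1.631%

Ex-post: (1 + 0.0532)/(1 + 0.0363) − 1 = 1.6308%
So the realized real rate is 1.631%.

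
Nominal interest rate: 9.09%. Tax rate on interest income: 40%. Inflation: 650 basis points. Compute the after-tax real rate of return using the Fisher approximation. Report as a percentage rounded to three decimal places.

After-tax nominal return = 9.09% × (1 − 0.4) = 5.4540%.
r ≈ 5.4540% − 6.5% → -1.046%.

-1.046%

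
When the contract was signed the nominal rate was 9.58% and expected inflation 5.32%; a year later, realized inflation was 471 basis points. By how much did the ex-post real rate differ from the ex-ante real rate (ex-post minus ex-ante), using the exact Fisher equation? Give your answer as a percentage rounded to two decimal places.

0.61%

Ex-ante: (1 + 0.0958)/(1 + 0.0532) − 1 = 4.0448%
Ex-post: (1 + 0.0958)/(1 + 0.0471) − 1 = 4.6509%
Difference (ex-post − ex-ante) = 0.6061% → 0.61%.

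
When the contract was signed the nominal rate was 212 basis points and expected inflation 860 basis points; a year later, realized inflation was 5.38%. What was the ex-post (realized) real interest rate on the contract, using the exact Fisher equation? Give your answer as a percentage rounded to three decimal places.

Ex-post: (1 + 0.0212)/(1 + 0.0538) − 1 = -3.0936%
So the realized real rate is -3.094%.

-3.094%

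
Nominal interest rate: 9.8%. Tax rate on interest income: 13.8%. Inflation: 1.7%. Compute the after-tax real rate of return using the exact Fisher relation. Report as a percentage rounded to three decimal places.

After-tax nominal return = 9.8% × (1 − 0.138) = 8.4476%.
1 + r = 1.084476 / 1.01700 = 1.066348
After-tax real rate = 1.066348 − 1 → 6.635%.

6.635%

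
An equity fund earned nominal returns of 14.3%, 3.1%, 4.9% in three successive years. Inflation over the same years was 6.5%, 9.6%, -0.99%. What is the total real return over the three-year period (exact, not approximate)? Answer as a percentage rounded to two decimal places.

6.96%

Nominal growth factor = 1.1430 × 1.0310 × 1.0490 = 1.236176
Price-level growth factor = 1.0650 × 1.0960 × 0.9901 = 1.155684
Real growth factor = 1.236176 / 1.155684 = 1.069649
Total real return = 1.069649 − 1 → 6.96%.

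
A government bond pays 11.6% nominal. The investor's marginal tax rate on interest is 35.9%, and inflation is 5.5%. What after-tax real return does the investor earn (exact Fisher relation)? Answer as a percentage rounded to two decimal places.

1.83%

After-tax nominal return = 11.6% × (1 − 0.359) = 7.4356%.
1 + r = 1.074356 / 1.05500 = 1.018347
After-tax real rate = 1.018347 − 1 → 1.83%.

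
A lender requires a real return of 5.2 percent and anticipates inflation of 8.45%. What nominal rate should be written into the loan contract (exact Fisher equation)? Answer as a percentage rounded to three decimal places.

14.089%

(1 + i) = (1 + r)(1 + π) = 1.05200 × 1.08450 = 1.140894
i = 1.140894 − 1, so the required nominal rate is 14.089%.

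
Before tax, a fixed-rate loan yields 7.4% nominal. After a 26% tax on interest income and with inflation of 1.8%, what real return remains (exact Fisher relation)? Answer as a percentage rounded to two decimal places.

After-tax nominal return = 7.4% × (1 − 0.26) = 5.4760%.
1 + r = 1.05476 / 1.01800 = 1.036110
After-tax real rate = 1.036110 − 1 → 3.61%.

3.61%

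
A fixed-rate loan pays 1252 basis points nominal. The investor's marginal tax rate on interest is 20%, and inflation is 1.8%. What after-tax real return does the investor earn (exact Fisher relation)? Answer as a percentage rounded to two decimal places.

8.07%

After-tax nominal return = 12.52% × (1 − 0.2) = 10.0160%.
1 + r = 1.10016 / 1.01800 = 1.080707
After-tax real rate = 1.080707 − 1 → 8.07%.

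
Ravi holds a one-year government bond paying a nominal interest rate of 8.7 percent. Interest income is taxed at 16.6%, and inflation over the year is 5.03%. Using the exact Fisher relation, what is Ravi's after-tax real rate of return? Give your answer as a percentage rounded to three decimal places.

After-tax nominal return = 8.7% × (1 − 0.166) = 7.2558%.
1 + r = 1.072558 / 1.05030 = 1.021192
After-tax real rate = 1.021192 − 1 → 2.119%.

2.119%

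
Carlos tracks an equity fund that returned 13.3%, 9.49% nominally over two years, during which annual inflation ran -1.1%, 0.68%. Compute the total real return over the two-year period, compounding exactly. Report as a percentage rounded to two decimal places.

24.58%

Compound the nominal returns: 1.1330 × 1.0949 = 1.240522.
Compound inflation: 0.9890 × 1.0068 = 0.995725.
Deflate: 1.240522 / 0.995725 = 1.245847.
Total real return = 1.245847 − 1 → 24.58%.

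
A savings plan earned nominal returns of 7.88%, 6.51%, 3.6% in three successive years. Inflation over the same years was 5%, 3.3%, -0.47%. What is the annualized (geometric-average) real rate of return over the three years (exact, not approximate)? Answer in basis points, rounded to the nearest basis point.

Nominal growth factor = 1.0788 × 1.0651 × 1.0360 = 1.19039496
Price-level growth factor = 1.0500 × 1.0330 × 0.9953 = 1.07955215
Real growth factor = 1.19039496 / 1.07955215 = 1.10267481
Annualized real rate = 1.10267481^(1/3) − 1 = 3.3116% → 331 basis points.

331 basis points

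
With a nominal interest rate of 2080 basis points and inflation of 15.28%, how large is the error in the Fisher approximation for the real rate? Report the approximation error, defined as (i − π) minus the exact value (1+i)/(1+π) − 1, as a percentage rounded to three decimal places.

Approximate: r ≈ 20.800% − 15.280% = 5.5200%
Exact: (1 + 0.2080)/(1 + 0.1528) − 1 = 4.7883%
Error = 5.5200% − 4.7883% = 0.7317% → 0.732%.

0.732%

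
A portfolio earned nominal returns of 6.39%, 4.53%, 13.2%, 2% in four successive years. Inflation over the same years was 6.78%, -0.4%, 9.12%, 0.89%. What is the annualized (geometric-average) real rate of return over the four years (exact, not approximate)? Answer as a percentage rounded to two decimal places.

Compound the nominal returns: 1.0639 × 1.0453 × 1.1320 × 1.0200 = 1.28406899.
Compound inflation: 1.0678 × 0.9960 × 1.0912 × 1.0089 = 1.17085128.
Deflate: 1.28406899 / 1.17085128 = 1.09669692.
Annualized real rate = 1.09669692^(1/4) − 1 = 2.3344% → 2.33%.

2.33%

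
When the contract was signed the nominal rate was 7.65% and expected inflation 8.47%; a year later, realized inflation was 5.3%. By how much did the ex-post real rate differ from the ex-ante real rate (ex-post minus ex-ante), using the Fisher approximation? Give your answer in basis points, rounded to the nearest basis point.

317 basis points

Ex-ante: 7.65% − 8.47% = -0.820%
Ex-post: 7.65% − 5.3% = 2.350%
Difference (ex-post − ex-ante) = 3.1700% → 317 basis points.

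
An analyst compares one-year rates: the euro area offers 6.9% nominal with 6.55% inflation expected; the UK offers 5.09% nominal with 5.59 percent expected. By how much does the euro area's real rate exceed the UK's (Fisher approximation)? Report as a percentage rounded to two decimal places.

0.85%

The euro area: 6.9% − 6.55% = 0.350%
The UK: 5.09% − 5.59% = -0.500%
Differential = 0.850% → 0.85%.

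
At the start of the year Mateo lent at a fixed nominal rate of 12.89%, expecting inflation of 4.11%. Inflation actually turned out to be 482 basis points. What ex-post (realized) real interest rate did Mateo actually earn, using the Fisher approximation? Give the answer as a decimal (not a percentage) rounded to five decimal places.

Ex-post: 12.89% − 4.82% = 8.070%
So the realized real rate is 0.08070.

0.08070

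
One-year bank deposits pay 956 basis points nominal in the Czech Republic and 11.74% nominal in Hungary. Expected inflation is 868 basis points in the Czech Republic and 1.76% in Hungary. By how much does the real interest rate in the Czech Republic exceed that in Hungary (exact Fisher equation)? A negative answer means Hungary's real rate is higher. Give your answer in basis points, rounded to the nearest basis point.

The Czech Republic: (1 + 0.0956)/(1 + 0.0868) − 1 = 0.8097%
Hungary: (1 + 0.1174)/(1 + 0.0176) − 1 = 9.8074%
Differential = 0.8097% − 9.8074% = -8.9977% → -900 basis points.

-900 basis points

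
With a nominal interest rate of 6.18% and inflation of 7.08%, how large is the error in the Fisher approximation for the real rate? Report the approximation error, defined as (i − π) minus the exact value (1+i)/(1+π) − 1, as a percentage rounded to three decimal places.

Approximate: r ≈ 6.180% − 7.080% = -0.9000%
Exact: (1 + 0.0618)/(1 + 0.0708) − 1 = -0.84049%
Error = -0.9000% − (-0.84049%) = -0.05951% → -0.060%.

-0.060%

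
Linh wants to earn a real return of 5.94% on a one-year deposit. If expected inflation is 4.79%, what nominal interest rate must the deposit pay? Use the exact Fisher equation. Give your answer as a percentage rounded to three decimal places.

11.015%

(1 + i) = (1 + r)(1 + π) = 1.05940 × 1.04790 = 1.11014526
i = 1.11014526 − 1, so the required nominal rate is 11.015%.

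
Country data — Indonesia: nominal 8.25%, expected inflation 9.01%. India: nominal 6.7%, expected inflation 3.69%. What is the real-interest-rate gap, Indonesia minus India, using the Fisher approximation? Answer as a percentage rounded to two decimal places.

-3.77%

Indonesia: 8.25% − 9.01% = -0.760%
India: 6.7% − 3.69% = 3.010%
Differential = -3.770% → -3.77%.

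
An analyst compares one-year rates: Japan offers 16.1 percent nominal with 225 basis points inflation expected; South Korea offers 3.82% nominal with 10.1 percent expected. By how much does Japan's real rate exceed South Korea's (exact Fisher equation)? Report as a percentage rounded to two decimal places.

Japan: (1 + 0.1610)/(1 + 0.0225) − 1 = 13.5452%
South Korea: (1 + 0.0382)/(1 + 0.1010) − 1 = -5.7039%
Differential = 13.5452% − (-5.7039%) = 19.2491% → 19.25%.

19.25%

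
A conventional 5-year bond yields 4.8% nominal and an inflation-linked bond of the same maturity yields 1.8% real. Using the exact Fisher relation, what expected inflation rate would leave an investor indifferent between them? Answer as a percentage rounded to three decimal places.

(1 + π) = (1 + i)/(1 + r) = 1.04800 / 1.01800 = 1.029470
Break-even inflation = 1.029470 − 1 → 2.947%.

2.947%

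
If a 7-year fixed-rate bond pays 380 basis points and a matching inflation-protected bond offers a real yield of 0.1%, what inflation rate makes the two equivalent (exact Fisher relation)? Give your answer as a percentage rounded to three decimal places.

3.696%

(1 + π) = (1 + i)/(1 + r) = 1.03800 / 1.00100 = 1.036963
Break-even inflation = 1.036963 − 1 → 3.696%.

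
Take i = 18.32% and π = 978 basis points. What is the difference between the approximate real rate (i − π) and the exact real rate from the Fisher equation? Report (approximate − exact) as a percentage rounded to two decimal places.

Approximate: r ≈ 18.320% − 9.780% = 8.5400%
Exact: (1 + 0.1832)/(1 + 0.0978) − 1 = 7.7792%
Error = 8.5400% − 7.7792% = 0.7608% → 0.76%.

0.76%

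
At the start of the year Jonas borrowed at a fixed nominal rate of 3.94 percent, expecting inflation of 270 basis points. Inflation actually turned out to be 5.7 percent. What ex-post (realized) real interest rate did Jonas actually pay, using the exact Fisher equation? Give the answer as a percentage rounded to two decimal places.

Ex-post: (1 + 0.0394)/(1 + 0.0570) − 1 = -1.6651%
So the realized real rate is -1.67%.

-1.67%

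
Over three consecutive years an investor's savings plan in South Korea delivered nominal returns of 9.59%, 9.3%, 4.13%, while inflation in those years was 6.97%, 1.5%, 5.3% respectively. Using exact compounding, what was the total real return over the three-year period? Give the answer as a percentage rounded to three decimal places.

9.096%

Nominal growth factor = 1.0959 × 1.0930 × 1.0413 = 1.247289
Price-level growth factor = 1.0697 × 1.0150 × 1.0530 = 1.143290
Real growth factor = 1.247289 / 1.143290 = 1.090964
Total real return = 1.090964 − 1 → 9.096%.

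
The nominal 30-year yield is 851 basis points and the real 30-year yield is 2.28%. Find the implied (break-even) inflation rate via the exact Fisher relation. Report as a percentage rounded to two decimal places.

6.09%

(1 + π) = (1 + i)/(1 + r) = 1.08510 / 1.02280 = 1.060911
Break-even inflation = 1.060911 − 1 → 6.09%.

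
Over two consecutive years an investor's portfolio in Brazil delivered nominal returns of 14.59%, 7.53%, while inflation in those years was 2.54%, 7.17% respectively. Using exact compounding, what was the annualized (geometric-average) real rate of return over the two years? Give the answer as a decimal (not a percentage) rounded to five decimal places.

Compound the nominal returns: 1.1459 × 1.0753 = 1.23218627.
Compound inflation: 1.0254 × 1.0717 = 1.09892118.
Deflate: 1.23218627 / 1.09892118 = 1.12126902.
Annualized real rate = 1.12126902^(1/2) − 1 = 5.8900% → 0.05890.

0.05890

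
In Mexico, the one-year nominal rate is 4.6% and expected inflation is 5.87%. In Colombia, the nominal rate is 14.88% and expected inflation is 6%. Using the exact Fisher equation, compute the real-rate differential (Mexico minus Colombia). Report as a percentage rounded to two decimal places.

Mexico: (1 + 0.0460)/(1 + 0.0587) − 1 = -1.1996%
Colombia: (1 + 0.1488)/(1 + 0.0600) − 1 = 8.3774%
Differential = -1.1996% − 8.3774% = -9.5769% → -9.58%.

-9.58%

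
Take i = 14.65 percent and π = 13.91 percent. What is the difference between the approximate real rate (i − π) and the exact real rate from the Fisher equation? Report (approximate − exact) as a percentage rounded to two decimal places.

Approximate: r ≈ 14.650% − 13.910% = 0.7400%
Exact: (1 + 0.1465)/(1 + 0.1391) − 1 = 0.6496%
Error = 0.7400% − 0.6496% = 0.0904% → 0.09%.

0.09%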